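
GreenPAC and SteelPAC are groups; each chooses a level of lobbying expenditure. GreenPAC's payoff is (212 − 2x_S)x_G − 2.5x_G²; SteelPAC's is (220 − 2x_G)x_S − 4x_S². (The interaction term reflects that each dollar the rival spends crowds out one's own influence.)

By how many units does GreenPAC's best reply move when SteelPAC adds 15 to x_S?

Expanding GreenPAC's payoff: 212x_G − 2x_Sx_G − 2.5x_G².
∂π/∂x_G = 212 − 2x_S − 5x_G = 0, so x_G = 42.4 − 0.4x_S.
The reaction-function slope is −0.4, so a 15-unit rise in x_S moves x_G by −0.4 × 15 = −6. GreenPAC's best response falls — the actions are strategic substitutes.

-6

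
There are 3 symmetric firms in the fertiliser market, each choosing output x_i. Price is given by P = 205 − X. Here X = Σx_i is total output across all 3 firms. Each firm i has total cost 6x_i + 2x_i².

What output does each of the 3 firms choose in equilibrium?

24.875

A representative firm's profit is π_i = x_i(205 − X) − 6x_i − 2x_i², with X = x_i + Σ_{j≠i} x_j.
First-order condition: 199 − 6x_i − Σ_{j≠i} x_j = 0.
Imposing symmetry (x_j = x for all j) turns Σ_{j≠i} x_j into 2x, so 199 = 8x and x = 24.875.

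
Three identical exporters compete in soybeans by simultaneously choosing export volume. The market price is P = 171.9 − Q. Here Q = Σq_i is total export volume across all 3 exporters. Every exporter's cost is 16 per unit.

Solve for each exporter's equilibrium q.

A representative exporter's profit is π_i = q_i(171.9 − Q) − 16q_i, with Q = q_i + Σ_{j≠i} q_j.
First-order condition: 155.9 − 2q_i − Σ_{j≠i} q_j = 0.
With identical exporters, set every q_j = q: then 155.9 − 2q − 2q = 0, i.e. q = 155.9/4 = 38.975.

38.975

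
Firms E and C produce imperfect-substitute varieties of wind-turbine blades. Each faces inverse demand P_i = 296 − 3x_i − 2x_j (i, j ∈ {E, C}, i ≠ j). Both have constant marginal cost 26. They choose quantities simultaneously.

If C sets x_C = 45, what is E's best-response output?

Firm E's profit: π = x_E(296 − 3x_E − 2x_C) − 26x_E.
∂π/∂x_E = 270 − 6x_E − 2x_C = 0 ⇒ x_E = 45 − (1/3)x_C.
At x_C = 45: x_E = 45 − (1/3)·45 = 30.

30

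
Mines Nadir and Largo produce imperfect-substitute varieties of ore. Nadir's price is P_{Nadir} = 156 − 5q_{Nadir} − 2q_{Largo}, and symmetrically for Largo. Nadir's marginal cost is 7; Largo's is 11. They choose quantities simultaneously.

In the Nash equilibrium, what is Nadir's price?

69.5

Mine Nadir's profit: π = q_{Nadir}(156 − 5q_{Nadir} − 2q_{Largo}) − 7q_{Nadir}.
∂π/∂q_{Nadir} = 149 − 10q_{Nadir} − 2q_{Largo} = 0 ⇒ q_{Nadir} = 14.9 − 0.2q_{Largo}.
Similarly q_{Largo} = 14.5 − 0.2q_{Nadir}.
Substituting the second reaction function into the first: q_{Nadir} = 14.9 − 0.2(14.5 − 0.2q_{Nadir}), which gives 0.96q_{Nadir} = 12 ⇒ q_{Nadir} = 12.5.
Then q_{Largo} = 14.5 − 0.2·12.5 = 12.
P_{Nadir} = 156 − 5·12.5 − 2·12 = 69.5.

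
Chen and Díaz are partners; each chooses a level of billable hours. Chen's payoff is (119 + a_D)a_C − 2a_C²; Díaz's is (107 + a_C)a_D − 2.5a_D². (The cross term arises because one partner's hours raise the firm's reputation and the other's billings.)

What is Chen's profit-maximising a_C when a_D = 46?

Expanding Chen's payoff: 119a_C + a_Da_C − 2a_C².
∂π/∂a_C = 119 + a_D − 4a_C = 0, so a_C = 29.75 + 0.25a_D.
At a_D = 46: a_C = 29.75 + 0.25·46 = 41.25.

41.25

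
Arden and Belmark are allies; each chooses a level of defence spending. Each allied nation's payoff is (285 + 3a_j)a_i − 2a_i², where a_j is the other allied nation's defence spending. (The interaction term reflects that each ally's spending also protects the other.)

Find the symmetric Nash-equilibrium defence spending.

Arden's payoff is (285 + 3a_B)a_A − 2a_A².
∂π/∂a_A = 285 + 3a_B − 4a_A = 0, so a_A = 71.25 + 0.75a_B.
Setting a_A = a_B in the reaction function: a_A = 71.25 + 0.75a_A, so a_A = 71.25 / 0.25 = 285.

285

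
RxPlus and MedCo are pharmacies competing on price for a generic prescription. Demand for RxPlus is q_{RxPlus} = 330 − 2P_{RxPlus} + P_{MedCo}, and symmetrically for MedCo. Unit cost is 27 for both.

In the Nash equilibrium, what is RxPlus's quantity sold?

RxPlus's profit: π = (P_{RxPlus} − 27)(330 − 2P_{RxPlus} + P_{MedCo}).
∂π/∂P_{RxPlus} = 384 − 4P_{RxPlus} + P_{MedCo} = 0 ⇒ P_{RxPlus} = 96 + 0.25P_{MedCo}.
The game is symmetric, so in equilibrium P_{MedCo} = P_{RxPlus}: the reaction function gives 0.75P_{RxPlus} = 96, hence P_{RxPlus} = 128.
q_{RxPlus} = 330 − 2·128 + 128 = 202.

202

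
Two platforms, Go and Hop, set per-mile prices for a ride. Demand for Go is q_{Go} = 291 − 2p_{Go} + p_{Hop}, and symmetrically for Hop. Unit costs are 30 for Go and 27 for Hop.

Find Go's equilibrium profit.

14999.12

Go's profit: π = (p_{Go} − 30)(291 − 2p_{Go} + p_{Hop}).
∂π/∂p_{Go} = 351 − 4p_{Go} + p_{Hop} = 0 ⇒ p_{Go} = 87.75 + 0.25p_{Hop}.
Similarly p_{Hop} = 86.25 + 0.25p_{Go}.
Solving the two reaction functions simultaneously: (1 − (0.25)(0.25))p_{Go} = 87.75 + 0.25·86.25, so 0.9375p_{Go} = 109.3125 and p_{Go} = 116.6.
Then p_{Hop} = 86.25 + 0.25·116.6 = 115.4.
q_{Go} = 291 − 2·116.6 + 115.4 = 173.2.
Profit = (116.6 − 30)·173.2 = 14999.12.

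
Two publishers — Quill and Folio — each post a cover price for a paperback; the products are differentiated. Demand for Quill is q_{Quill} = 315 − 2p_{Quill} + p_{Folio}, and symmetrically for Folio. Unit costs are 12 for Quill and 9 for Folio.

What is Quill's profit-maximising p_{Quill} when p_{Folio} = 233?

Quill's profit: π = (p_{Quill} − 12)(315 − 2p_{Quill} + p_{Folio}).
∂π/∂p_{Quill} = 339 − 4p_{Quill} + p_{Folio} = 0 ⇒ p_{Quill} = 84.75 + 0.25p_{Folio}.
At p_{Folio} = 233: p_{Quill} = 84.75 + 0.25·233 = 143.

143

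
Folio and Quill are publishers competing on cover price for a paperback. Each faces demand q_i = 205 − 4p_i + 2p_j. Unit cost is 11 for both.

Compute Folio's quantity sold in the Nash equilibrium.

122

Folio's profit: π = (p_{Folio} − 11)(205 − 4p_{Folio} + 2p_{Quill}).
∂π/∂p_{Folio} = 249 − 8p_{Folio} + 2p_{Quill} = 0 ⇒ p_{Folio} = 31.125 + 0.25p_{Quill}.
By symmetry p_{Quill} = p_{Folio}; substituting into the reaction function, 0.75p_{Folio} = 31.125 and p_{Folio} = 41.5.
q_{Folio} = 205 − 4·41.5 + 2·41.5 = 122.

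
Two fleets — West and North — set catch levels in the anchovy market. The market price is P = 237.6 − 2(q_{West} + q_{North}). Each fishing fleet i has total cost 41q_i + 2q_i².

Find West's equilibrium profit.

1546.0624

Fishing fleet West's profit: π = q_{West}(237.6 − 2(q_{West} + q_{North})) − 41q_{West} − 2q_{West}².
∂π/∂q_{West} = 196.6 − 8q_{West} − 2q_{North} = 0, so q_{West} = 24.575 − 0.25q_{North}.
The game is symmetric, so in equilibrium q_{North} = q_{West}: the reaction function gives 1.25q_{West} = 24.575, hence q_{West} = 19.66.
Price P = 237.6 − 2·39.32 = 158.96.
West's profit: (158.96 − 41)·19.66 − 2(19.66)² = 1546.0624.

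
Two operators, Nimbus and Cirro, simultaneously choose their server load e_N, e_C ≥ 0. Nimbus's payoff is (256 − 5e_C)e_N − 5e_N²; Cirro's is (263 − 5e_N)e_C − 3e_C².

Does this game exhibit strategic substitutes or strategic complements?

strategic substitutes

Expanding Nimbus's payoff: 256e_N − 5e_Ce_N − 5e_N².
∂π/∂e_N = 256 − 5e_C − 10e_N = 0, so e_N = 25.6 − 0.5e_C.
The best-response slope de_N/de_C = −0.5 < 0: the reaction function is downward-sloping, so the choices are strategic substitutes.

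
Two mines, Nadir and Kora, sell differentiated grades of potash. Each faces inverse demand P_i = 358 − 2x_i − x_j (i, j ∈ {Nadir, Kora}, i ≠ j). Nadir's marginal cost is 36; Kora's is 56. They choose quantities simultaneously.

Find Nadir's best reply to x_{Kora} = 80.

60.5

Mine Nadir's profit: π = x_{Nadir}(358 − 2x_{Nadir} − x_{Kora}) − 36x_{Nadir}.
∂π/∂x_{Nadir} = 322 − 4x_{Nadir} − x_{Kora} = 0 ⇒ x_{Nadir} = 80.5 − 0.25x_{Kora}.
At x_{Kora} = 80: x_{Nadir} = 80.5 − 0.25·80 = 60.5.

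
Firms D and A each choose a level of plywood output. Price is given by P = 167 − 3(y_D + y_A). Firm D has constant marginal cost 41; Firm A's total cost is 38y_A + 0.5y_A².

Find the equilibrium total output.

Firm D's profit: π = y_D(167 − 3(y_D + y_A)) − 41y_D.
∂π/∂y_D = 126 − 6y_D − 3y_A = 0, so y_D = 21 − 0.5y_A.
For A: ∂π/∂y_A = 129 − 7y_A − 3y_D = 0 ⇒ y_A = 129/7 − (3/7)y_D.
Substituting the second reaction function into the first: y_D = 21 − 0.5(129/7 − (3/7)y_D), which gives (11/14)y_D = 165/14 ⇒ y_D = 15.
Then y_A = 129/7 − (3/7)·15 = 12.
Total output: 15 + 12 = 27.

27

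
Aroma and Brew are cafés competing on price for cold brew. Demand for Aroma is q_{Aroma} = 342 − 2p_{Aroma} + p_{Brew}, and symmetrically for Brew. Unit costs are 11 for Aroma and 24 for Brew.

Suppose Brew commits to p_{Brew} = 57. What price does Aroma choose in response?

105.25

Aroma's profit: π = (p_{Aroma} − 11)(342 − 2p_{Aroma} + p_{Brew}).
∂π/∂p_{Aroma} = 364 − 4p_{Aroma} + p_{Brew} = 0 ⇒ p_{Aroma} = 91 + 0.25p_{Brew}.
At p_{Brew} = 57: p_{Aroma} = 91 + 0.25·57 = 105.25.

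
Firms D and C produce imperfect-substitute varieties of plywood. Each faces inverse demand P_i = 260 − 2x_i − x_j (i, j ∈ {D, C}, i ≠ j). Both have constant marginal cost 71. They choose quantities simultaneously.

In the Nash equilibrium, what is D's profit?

2857.68

Firm D's profit: π = x_D(260 − 2x_D − x_C) − 71x_D.
∂π/∂x_D = 189 − 4x_D − x_C = 0 ⇒ x_D = 47.25 − 0.25x_C.
Setting x_D = x_C in the reaction function: x_D = 47.25 − 0.25x_D, so x_D = 47.25 / 1.25 = 37.8.
P_D = 260 − 2·37.8 − 37.8 = 146.6.
Profit = (146.6 − 71)·37.8 = 2857.68.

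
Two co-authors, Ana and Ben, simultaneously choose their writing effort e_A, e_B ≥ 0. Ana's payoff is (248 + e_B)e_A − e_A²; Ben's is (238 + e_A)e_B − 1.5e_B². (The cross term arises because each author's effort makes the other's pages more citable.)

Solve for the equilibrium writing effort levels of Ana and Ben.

Expanding Ana's payoff: 248e_A + e_Be_A − e_A².
∂π/∂e_A = 248 + e_B − 2e_A = 0, so e_A = 124 + 0.5e_B.
Likewise for Ben: e_B = 238/3 + (1/3)e_A.
Solving the two reaction functions simultaneously: (1 − (0.5)(1/3))e_A = 124 + 0.5·(238/3), so (5/6)e_A = 491/3 and e_A = 196.4.
Then e_B = 238/3 + (1/3)·196.4 = 144.8.

196.4, 144.8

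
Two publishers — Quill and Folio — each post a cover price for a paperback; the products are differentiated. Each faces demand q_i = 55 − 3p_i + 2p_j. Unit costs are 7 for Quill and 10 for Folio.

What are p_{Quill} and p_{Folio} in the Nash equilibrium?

Quill's profit: π = (p_{Quill} − 7)(55 − 3p_{Quill} + 2p_{Folio}).
∂π/∂p_{Quill} = 76 − 6p_{Quill} + 2p_{Folio} = 0 ⇒ p_{Quill} = 38/3 + (1/3)p_{Folio}.
Similarly p_{Folio} = 85/6 + (1/3)p_{Quill}.
Plugging p_{Folio} into Quill's best response: p_{Quill} = 38/3 + (1/3)(85/6 + (1/3)p_{Quill}) ⇒ (8/9)p_{Quill} = 313/18, so p_{Quill} = 19.5625.
Then p_{Folio} = 85/6 + (1/3)·19.5625 = 20.6875.

19.5625, 20.6875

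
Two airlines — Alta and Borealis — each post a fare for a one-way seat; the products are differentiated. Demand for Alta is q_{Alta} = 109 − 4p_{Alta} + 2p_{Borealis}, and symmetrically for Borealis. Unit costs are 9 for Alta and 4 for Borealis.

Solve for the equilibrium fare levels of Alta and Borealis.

23.5, 21.5

Alta's profit: π = (p_{Alta} − 9)(109 − 4p_{Alta} + 2p_{Borealis}).
∂π/∂p_{Alta} = 145 − 8p_{Alta} + 2p_{Borealis} = 0 ⇒ p_{Alta} = 18.125 + 0.25p_{Borealis}.
Similarly p_{Borealis} = 15.625 + 0.25p_{Alta}.
Solving the two reaction functions simultaneously: (1 − (0.25)(0.25))p_{Alta} = 18.125 + 0.25·15.625, so 0.9375p_{Alta} = 705/32 and p_{Alta} = 23.5.
Then p_{Borealis} = 15.625 + 0.25·23.5 = 21.5.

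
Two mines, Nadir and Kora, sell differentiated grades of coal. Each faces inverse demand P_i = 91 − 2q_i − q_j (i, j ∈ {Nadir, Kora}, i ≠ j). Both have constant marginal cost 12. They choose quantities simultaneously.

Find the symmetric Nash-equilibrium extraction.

15.8

Mine Nadir's profit: π = q_{Nadir}(91 − 2q_{Nadir} − q_{Kora}) − 12q_{Nadir}.
∂π/∂q_{Nadir} = 79 − 4q_{Nadir} − q_{Kora} = 0 ⇒ q_{Nadir} = 19.75 − 0.25q_{Kora}.
By symmetry q_{Kora} = q_{Nadir}; substituting into the reaction function, 1.25q_{Nadir} = 19.75 and q_{Nadir} = 15.8.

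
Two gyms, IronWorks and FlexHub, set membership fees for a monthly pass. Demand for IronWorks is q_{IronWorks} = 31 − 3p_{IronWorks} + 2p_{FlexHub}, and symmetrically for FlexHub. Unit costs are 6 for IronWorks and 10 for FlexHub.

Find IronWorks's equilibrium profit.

IronWorks's profit: π = (p_{IronWorks} − 6)(31 − 3p_{IronWorks} + 2p_{FlexHub}).
∂π/∂p_{IronWorks} = 49 − 6p_{IronWorks} + 2p_{FlexHub} = 0 ⇒ p_{IronWorks} = 49/6 + (1/3)p_{FlexHub}.
Similarly p_{FlexHub} = 61/6 + (1/3)p_{IronWorks}.
Solving the two reaction functions simultaneously: (1 − (1/3)(1/3))p_{IronWorks} = 49/6 + (1/3)·(61/6), so (8/9)p_{IronWorks} = 104/9 and p_{IronWorks} = 13.
Then p_{FlexHub} = 61/6 + (1/3)·13 = 14.5.
q_{IronWorks} = 31 − 3·13 + 2·14.5 = 21.
Profit = (13 − 6)·21 = 147.

147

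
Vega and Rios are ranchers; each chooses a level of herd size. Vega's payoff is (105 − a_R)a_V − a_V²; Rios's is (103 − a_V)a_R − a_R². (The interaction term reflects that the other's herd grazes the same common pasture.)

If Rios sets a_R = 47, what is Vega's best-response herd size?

29

Expanding Vega's payoff: 105a_V − a_Ra_V − a_V².
∂π/∂a_V = 105 − a_R − 2a_V = 0, so a_V = 52.5 − 0.5a_R.
At a_R = 47: a_V = 52.5 − 0.5·47 = 29.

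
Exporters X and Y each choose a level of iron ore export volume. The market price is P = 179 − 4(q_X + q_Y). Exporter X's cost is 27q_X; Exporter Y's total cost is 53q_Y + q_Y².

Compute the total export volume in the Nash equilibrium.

22.125

Exporter X's profit: π = q_X(179 − 4(q_X + q_Y)) − 27q_X.
∂π/∂q_X = 152 − 8q_X − 4q_Y = 0, so q_X = 19 − 0.5q_Y.
For Y: ∂π/∂q_Y = 126 − 10q_Y − 4q_X = 0 ⇒ q_Y = 12.6 − 0.4q_X.
Substituting the second reaction function into the first: q_X = 19 − 0.5(12.6 − 0.4q_X), which gives 0.8q_X = 12.7 ⇒ q_X = 15.875.
Then q_Y = 12.6 − 0.4·15.875 = 6.25.
Total export volume: 15.875 + 6.25 = 22.125.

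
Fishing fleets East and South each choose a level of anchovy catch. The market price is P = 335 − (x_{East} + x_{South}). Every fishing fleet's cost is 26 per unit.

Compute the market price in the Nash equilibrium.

Fishing fleet East's profit: π = x_{East}(335 − (x_{East} + x_{South})) − 26x_{East}.
∂π/∂x_{East} = 309 − 2x_{East} − x_{South} = 0, so x_{East} = 154.5 − 0.5x_{South}.
Setting x_{East} = x_{South} in the reaction function: x_{East} = 154.5 − 0.5x_{East}, so x_{East} = 154.5 / 1.5 = 103.
Equilibrium price: P = 335 − 206 = 129.

129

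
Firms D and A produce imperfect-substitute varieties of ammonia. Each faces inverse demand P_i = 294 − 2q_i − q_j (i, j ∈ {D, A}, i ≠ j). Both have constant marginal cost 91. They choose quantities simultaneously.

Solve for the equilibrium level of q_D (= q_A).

Firm D's profit: π = q_D(294 − 2q_D − q_A) − 91q_D.
∂π/∂q_D = 203 − 4q_D − q_A = 0 ⇒ q_D = 50.75 − 0.25q_A.
Setting q_D = q_A in the reaction function: q_D = 50.75 − 0.25q_D, so q_D = 50.75 / 1.25 = 40.6.

40.6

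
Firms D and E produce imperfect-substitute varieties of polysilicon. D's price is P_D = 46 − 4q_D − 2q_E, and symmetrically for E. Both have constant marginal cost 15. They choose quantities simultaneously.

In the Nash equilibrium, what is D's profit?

Firm D's profit: π = q_D(46 − 4q_D − 2q_E) − 15q_D.
∂π/∂q_D = 31 − 8q_D − 2q_E = 0 ⇒ q_D = 3.875 − 0.25q_E.
Setting q_D = q_E in the reaction function: q_D = 3.875 − 0.25q_D, so q_D = 3.875 / 1.25 = 3.1.
P_D = 46 − 4·3.1 − 2·3.1 = 27.4.
Profit = (27.4 − 15)·3.1 = 38.44.

38.44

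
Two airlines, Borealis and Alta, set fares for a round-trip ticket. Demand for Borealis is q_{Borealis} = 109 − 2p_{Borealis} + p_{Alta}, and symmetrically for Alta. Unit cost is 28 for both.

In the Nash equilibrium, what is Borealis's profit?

Borealis's profit: π = (p_{Borealis} − 28)(109 − 2p_{Borealis} + p_{Alta}).
∂π/∂p_{Borealis} = 165 − 4p_{Borealis} + p_{Alta} = 0 ⇒ p_{Borealis} = 41.25 + 0.25p_{Alta}.
By symmetry p_{Alta} = p_{Borealis}; substituting into the reaction function, 0.75p_{Borealis} = 41.25 and p_{Borealis} = 55.
q_{Borealis} = 109 − 2·55 + 55 = 54.
Profit = (55 − 28)·54 = 1458.

1458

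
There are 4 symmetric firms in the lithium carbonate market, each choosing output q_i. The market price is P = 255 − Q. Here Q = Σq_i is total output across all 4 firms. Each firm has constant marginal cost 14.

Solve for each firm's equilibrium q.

A representative firm's profit is π_i = q_i(255 − Q) − 14q_i, with Q = q_i + Σ_{j≠i} q_j.
First-order condition: 241 − 2q_i − Σ_{j≠i} q_j = 0.
In a symmetric equilibrium every firm chooses the same q, so Σ_{j≠i} q_j = 3q. The condition becomes 241 − 5q = 0, giving q = 241/5 = 48.2.

48.2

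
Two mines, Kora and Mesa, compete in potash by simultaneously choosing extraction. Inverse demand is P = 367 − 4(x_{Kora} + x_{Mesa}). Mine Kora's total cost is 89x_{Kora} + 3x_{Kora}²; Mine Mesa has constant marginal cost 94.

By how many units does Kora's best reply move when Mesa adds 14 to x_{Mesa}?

Mine Kora's profit: π = x_{Kora}(367 − 4(x_{Kora} + x_{Mesa})) − 89x_{Kora} − 3x_{Kora}².
∂π/∂x_{Kora} = 278 − 14x_{Kora} − 4x_{Mesa} = 0, so x_{Kora} = 139/7 − (2/7)x_{Mesa}.
The reaction-function slope is −2/7, so a 14-unit rise in x_{Mesa} moves x_{Kora} by −2/7 × 14 = −4. Kora's best response falls — the actions are strategic substitutes.

-4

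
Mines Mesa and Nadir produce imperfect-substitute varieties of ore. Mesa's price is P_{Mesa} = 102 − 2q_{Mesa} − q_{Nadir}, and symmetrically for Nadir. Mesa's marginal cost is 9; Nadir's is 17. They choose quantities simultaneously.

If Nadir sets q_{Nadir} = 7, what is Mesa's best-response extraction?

Mine Mesa's profit: π = q_{Mesa}(102 − 2q_{Mesa} − q_{Nadir}) − 9q_{Mesa}.
∂π/∂q_{Mesa} = 93 − 4q_{Mesa} − q_{Nadir} = 0 ⇒ q_{Mesa} = 23.25 − 0.25q_{Nadir}.
At q_{Nadir} = 7: q_{Mesa} = 23.25 − 0.25·7 = 21.5.

21.5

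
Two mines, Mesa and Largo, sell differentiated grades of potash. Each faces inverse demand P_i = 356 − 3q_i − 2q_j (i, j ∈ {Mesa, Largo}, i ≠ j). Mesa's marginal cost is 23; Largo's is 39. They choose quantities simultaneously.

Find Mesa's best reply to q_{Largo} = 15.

Mine Mesa's profit: π = q_{Mesa}(356 − 3q_{Mesa} − 2q_{Largo}) − 23q_{Mesa}.
∂π/∂q_{Mesa} = 333 − 6q_{Mesa} − 2q_{Largo} = 0 ⇒ q_{Mesa} = 55.5 − (1/3)q_{Largo}.
At q_{Largo} = 15: q_{Mesa} = 55.5 − (1/3)·15 = 50.5.

50.5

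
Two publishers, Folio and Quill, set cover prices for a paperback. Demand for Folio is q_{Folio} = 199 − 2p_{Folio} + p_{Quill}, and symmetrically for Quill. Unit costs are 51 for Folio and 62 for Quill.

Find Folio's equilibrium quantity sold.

Folio's profit: π = (p_{Folio} − 51)(199 − 2p_{Folio} + p_{Quill}).
∂π/∂p_{Folio} = 301 − 4p_{Folio} + p_{Quill} = 0 ⇒ p_{Folio} = 75.25 + 0.25p_{Quill}.
Similarly p_{Quill} = 80.75 + 0.25p_{Folio}.
Solving the two reaction functions simultaneously: (1 − (0.25)(0.25))p_{Folio} = 75.25 + 0.25·80.75, so 0.9375p_{Folio} = 95.4375 and p_{Folio} = 101.8.
Then p_{Quill} = 80.75 + 0.25·101.8 = 106.2.
q_{Folio} = 199 − 2·101.8 + 106.2 = 101.6.

101.6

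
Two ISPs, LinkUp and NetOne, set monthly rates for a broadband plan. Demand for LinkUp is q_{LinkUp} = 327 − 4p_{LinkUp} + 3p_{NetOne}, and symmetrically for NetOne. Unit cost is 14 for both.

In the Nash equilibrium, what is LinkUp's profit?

15675.04

LinkUp's profit: π = (p_{LinkUp} − 14)(327 − 4p_{LinkUp} + 3p_{NetOne}).
∂π/∂p_{LinkUp} = 383 − 8p_{LinkUp} + 3p_{NetOne} = 0 ⇒ p_{LinkUp} = 47.875 + 0.375p_{NetOne}.
The game is symmetric, so in equilibrium p_{NetOne} = p_{LinkUp}: the reaction function gives 0.625p_{LinkUp} = 47.875, hence p_{LinkUp} = 76.6.
q_{LinkUp} = 327 − 4·76.6 + 3·76.6 = 250.4.
Profit = (76.6 − 14)·250.4 = 15675.04.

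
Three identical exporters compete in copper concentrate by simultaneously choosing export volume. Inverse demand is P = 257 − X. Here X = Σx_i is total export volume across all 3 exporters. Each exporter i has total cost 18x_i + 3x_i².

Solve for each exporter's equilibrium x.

23.9

A representative exporter's profit is π_i = x_i(257 − X) − 18x_i − 3x_i², with X = x_i + Σ_{j≠i} x_j.
First-order condition: 239 − 8x_i − Σ_{j≠i} x_j = 0.
With identical exporters, set every x_j = x: then 239 − 8x − 2x = 0, i.e. x = 239/10 = 23.9.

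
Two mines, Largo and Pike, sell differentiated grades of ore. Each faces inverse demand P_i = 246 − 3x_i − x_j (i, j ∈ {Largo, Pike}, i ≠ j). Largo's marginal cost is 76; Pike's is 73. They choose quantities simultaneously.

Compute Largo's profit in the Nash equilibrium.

Mine Largo's profit: π = x_{Largo}(246 − 3x_{Largo} − x_{Pike}) − 76x_{Largo}.
∂π/∂x_{Largo} = 170 − 6x_{Largo} − x_{Pike} = 0 ⇒ x_{Largo} = 85/3 − (1/6)x_{Pike}.
Similarly x_{Pike} = 173/6 − (1/6)x_{Largo}.
Solving the two reaction functions simultaneously: (1 − (−1/6)(−1/6))x_{Largo} = 85/3 − (1/6)·(173/6), so (35/36)x_{Largo} = 847/36 and x_{Largo} = 24.2.
Then x_{Pike} = 173/6 − (1/6)·24.2 = 24.8.
P_{Largo} = 246 − 3·24.2 − 24.8 = 148.6.
Profit = (148.6 − 76)·24.2 = 1756.92.

1756.92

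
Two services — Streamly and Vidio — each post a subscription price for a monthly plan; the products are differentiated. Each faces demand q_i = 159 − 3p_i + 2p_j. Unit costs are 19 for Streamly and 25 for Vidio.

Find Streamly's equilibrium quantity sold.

108.375

Streamly's profit: π = (p_{Streamly} − 19)(159 − 3p_{Streamly} + 2p_{Vidio}).
∂π/∂p_{Streamly} = 216 − 6p_{Streamly} + 2p_{Vidio} = 0 ⇒ p_{Streamly} = 36 + (1/3)p_{Vidio}.
Similarly p_{Vidio} = 39 + (1/3)p_{Streamly}.
Plugging p_{Vidio} into Streamly's best response: p_{Streamly} = 36 + (1/3)(39 + (1/3)p_{Streamly}) ⇒ (8/9)p_{Streamly} = 49, so p_{Streamly} = 55.125.
Then p_{Vidio} = 39 + (1/3)·55.125 = 57.375.
q_{Streamly} = 159 − 3·55.125 + 2·57.375 = 108.375.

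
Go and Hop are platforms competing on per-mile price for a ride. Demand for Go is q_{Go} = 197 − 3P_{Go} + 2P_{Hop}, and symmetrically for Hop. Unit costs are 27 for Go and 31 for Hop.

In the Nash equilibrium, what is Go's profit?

Go's profit: π = (P_{Go} − 27)(197 − 3P_{Go} + 2P_{Hop}).
∂π/∂P_{Go} = 278 − 6P_{Go} + 2P_{Hop} = 0 ⇒ P_{Go} = 139/3 + (1/3)P_{Hop}.
Similarly P_{Hop} = 145/3 + (1/3)P_{Go}.
Solving the two reaction functions simultaneously: (1 − (1/3)(1/3))P_{Go} = 139/3 + (1/3)·(145/3), so (8/9)P_{Go} = 562/9 and P_{Go} = 70.25.
Then P_{Hop} = 145/3 + (1/3)·70.25 = 71.75.
q_{Go} = 197 − 3·70.25 + 2·71.75 = 129.75.
Profit = (70.25 − 27)·129.75 = 5611.6875.

5611.6875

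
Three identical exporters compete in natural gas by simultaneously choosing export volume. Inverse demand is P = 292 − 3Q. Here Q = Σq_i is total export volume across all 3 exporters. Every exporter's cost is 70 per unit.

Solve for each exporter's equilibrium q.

18.5

A representative exporter's profit is π_i = q_i(292 − 3Q) − 70q_i, with Q = q_i + Σ_{j≠i} q_j.
First-order condition: 222 − 6q_i − 3Σ_{j≠i} q_j = 0.
In a symmetric equilibrium every exporter chooses the same q, so Σ_{j≠i} q_j = 2q. The condition becomes 222 − 12q = 0, giving q = 222/12 = 18.5.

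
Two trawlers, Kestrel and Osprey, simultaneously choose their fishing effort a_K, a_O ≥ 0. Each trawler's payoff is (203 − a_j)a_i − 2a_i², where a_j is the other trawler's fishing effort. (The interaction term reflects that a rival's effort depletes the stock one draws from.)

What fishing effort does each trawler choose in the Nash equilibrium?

40.6

Kestrel's payoff is (203 − a_O)a_K − 2a_K².
∂π/∂a_K = 203 − a_O − 4a_K = 0, so a_K = 50.75 − 0.25a_O.
Setting a_K = a_O in the reaction function: a_K = 50.75 − 0.25a_K, so a_K = 50.75 / 1.25 = 40.6.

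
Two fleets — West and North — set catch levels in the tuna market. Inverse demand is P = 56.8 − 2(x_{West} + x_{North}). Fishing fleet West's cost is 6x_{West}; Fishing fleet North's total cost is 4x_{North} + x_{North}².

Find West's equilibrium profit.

Fishing fleet West's profit: π = x_{West}(56.8 − 2(x_{West} + x_{North})) − 6x_{West}.
∂π/∂x_{West} = 50.8 − 4x_{West} − 2x_{North} = 0, so x_{West} = 12.7 − 0.5x_{North}.
For North: ∂π/∂x_{North} = 52.8 − 6x_{North} − 2x_{West} = 0 ⇒ x_{North} = 8.8 − (1/3)x_{West}.
Plugging x_{North} into West's best response: x_{West} = 12.7 − 0.5(8.8 − (1/3)x_{West}) ⇒ (5/6)x_{West} = 8.3, so x_{West} = 9.96.
Then x_{North} = 8.8 − (1/3)·9.96 = 5.48.
Price P = 56.8 − 2·15.44 = 25.92.
West's profit: (25.92 − 6)·9.96 = 198.4032.

198.4032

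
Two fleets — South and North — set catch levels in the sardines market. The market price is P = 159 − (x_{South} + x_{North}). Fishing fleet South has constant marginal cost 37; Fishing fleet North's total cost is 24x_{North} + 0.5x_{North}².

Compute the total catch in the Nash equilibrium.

Fishing fleet South's profit: π = x_{South}(159 − (x_{South} + x_{North})) − 37x_{South}.
∂π/∂x_{South} = 122 − 2x_{South} − x_{North} = 0, so x_{South} = 61 − 0.5x_{North}.
For North: ∂π/∂x_{North} = 135 − 3x_{North} − x_{South} = 0 ⇒ x_{North} = 45 − (1/3)x_{South}.
Solving the two reaction functions simultaneously: (1 − (−0.5)(−1/3))x_{South} = 61 − 0.5·45, so (5/6)x_{South} = 38.5 and x_{South} = 46.2.
Then x_{North} = 45 − (1/3)·46.2 = 29.6.
Total catch: 46.2 + 29.6 = 75.8.

75.8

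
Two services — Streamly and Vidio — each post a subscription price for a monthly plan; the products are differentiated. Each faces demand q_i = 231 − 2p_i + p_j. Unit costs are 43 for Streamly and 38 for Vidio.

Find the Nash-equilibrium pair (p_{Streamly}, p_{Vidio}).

Streamly's profit: π = (p_{Streamly} − 43)(231 − 2p_{Streamly} + p_{Vidio}).
∂π/∂p_{Streamly} = 317 − 4p_{Streamly} + p_{Vidio} = 0 ⇒ p_{Streamly} = 79.25 + 0.25p_{Vidio}.
Similarly p_{Vidio} = 76.75 + 0.25p_{Streamly}.
Plugging p_{Vidio} into Streamly's best response: p_{Streamly} = 79.25 + 0.25(76.75 + 0.25p_{Streamly}) ⇒ 0.9375p_{Streamly} = 98.4375, so p_{Streamly} = 105.
Then p_{Vidio} = 76.75 + 0.25·105 = 103.

105, 103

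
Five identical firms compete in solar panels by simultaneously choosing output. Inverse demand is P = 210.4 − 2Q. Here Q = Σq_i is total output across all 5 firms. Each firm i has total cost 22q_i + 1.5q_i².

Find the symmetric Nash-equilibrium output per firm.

A representative firm's profit is π_i = q_i(210.4 − 2Q) − 22q_i − 1.5q_i², with Q = q_i + Σ_{j≠i} q_j.
First-order condition: 188.4 − 7q_i − 2Σ_{j≠i} q_j = 0.
In a symmetric equilibrium every firm chooses the same q, so Σ_{j≠i} q_j = 4q. The condition becomes 188.4 − 15q = 0, giving q = 188.4/15 = 12.56.

12.56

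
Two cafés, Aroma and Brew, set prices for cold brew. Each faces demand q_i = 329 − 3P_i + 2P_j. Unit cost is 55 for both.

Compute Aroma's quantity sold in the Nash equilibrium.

205.5

Aroma's profit: π = (P_{Aroma} − 55)(329 − 3P_{Aroma} + 2P_{Brew}).
∂π/∂P_{Aroma} = 494 − 6P_{Aroma} + 2P_{Brew} = 0 ⇒ P_{Aroma} = 247/3 + (1/3)P_{Brew}.
Setting P_{Aroma} = P_{Brew} in the reaction function: P_{Aroma} = 247/3 + (1/3)P_{Aroma}, so P_{Aroma} = (247/3) / (2/3) = 123.5.
q_{Aroma} = 329 − 3·123.5 + 2·123.5 = 205.5.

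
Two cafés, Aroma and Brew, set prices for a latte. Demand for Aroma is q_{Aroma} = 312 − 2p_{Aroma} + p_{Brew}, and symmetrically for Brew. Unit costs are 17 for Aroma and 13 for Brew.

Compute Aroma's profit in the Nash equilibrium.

Aroma's profit: π = (p_{Aroma} − 17)(312 − 2p_{Aroma} + p_{Brew}).
∂π/∂p_{Aroma} = 346 − 4p_{Aroma} + p_{Brew} = 0 ⇒ p_{Aroma} = 86.5 + 0.25p_{Brew}.
Similarly p_{Brew} = 84.5 + 0.25p_{Aroma}.
Plugging p_{Brew} into Aroma's best response: p_{Aroma} = 86.5 + 0.25(84.5 + 0.25p_{Aroma}) ⇒ 0.9375p_{Aroma} = 107.625, so p_{Aroma} = 114.8.
Then p_{Brew} = 84.5 + 0.25·114.8 = 113.2.
q_{Aroma} = 312 − 2·114.8 + 113.2 = 195.6.
Profit = (114.8 − 17)·195.6 = 19129.68.

19129.68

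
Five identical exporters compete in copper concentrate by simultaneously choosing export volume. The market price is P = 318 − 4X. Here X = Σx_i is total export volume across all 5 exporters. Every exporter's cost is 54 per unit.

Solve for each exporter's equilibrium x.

A representative exporter's profit is π_i = x_i(318 − 4X) − 54x_i, with X = x_i + Σ_{j≠i} x_j.
First-order condition: 264 − 8x_i − 4Σ_{j≠i} x_j = 0.
With identical exporters, set every x_j = x: then 264 − 8x − 16x = 0, i.e. x = 264/24 = 11.

11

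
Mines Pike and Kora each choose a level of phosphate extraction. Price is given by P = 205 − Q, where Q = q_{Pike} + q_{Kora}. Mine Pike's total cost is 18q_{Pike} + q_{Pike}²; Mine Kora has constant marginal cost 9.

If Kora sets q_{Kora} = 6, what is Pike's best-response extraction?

Mine Pike's profit: π = q_{Pike}(205 − (q_{Pike} + q_{Kora})) − 18q_{Pike} − q_{Pike}².
∂π/∂q_{Pike} = 187 − 4q_{Pike} − q_{Kora} = 0, so q_{Pike} = 46.75 − 0.25q_{Kora}.
At q_{Kora} = 6: q_{Pike} = 46.75 − 0.25·6 = 45.25.

45.25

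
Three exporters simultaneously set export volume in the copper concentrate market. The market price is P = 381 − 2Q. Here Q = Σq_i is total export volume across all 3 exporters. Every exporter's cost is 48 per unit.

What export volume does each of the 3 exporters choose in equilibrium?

41.625

A representative exporter's profit is π_i = q_i(381 − 2Q) − 48q_i, with Q = q_i + Σ_{j≠i} q_j.
First-order condition: 333 − 4q_i − 2Σ_{j≠i} q_j = 0.
Imposing symmetry (q_j = q for all j) turns Σ_{j≠i} q_j into 2q, so 333 = 8q and q = 41.625.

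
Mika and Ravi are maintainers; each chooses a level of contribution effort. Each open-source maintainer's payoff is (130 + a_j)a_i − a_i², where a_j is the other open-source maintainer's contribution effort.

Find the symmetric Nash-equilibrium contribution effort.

130

Mika's payoff is (130 + a_R)a_M − a_M².
∂π/∂a_M = 130 + a_R − 2a_M = 0, so a_M = 65 + 0.5a_R.
By symmetry a_R = a_M; substituting into the reaction function, 0.5a_M = 65 and a_M = 130.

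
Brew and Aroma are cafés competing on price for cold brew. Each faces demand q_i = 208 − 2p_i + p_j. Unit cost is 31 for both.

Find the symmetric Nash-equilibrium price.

Brew's profit: π = (p_{Brew} − 31)(208 − 2p_{Brew} + p_{Aroma}).
∂π/∂p_{Brew} = 270 − 4p_{Brew} + p_{Aroma} = 0 ⇒ p_{Brew} = 67.5 + 0.25p_{Aroma}.
By symmetry p_{Aroma} = p_{Brew}; substituting into the reaction function, 0.75p_{Brew} = 67.5 and p_{Brew} = 90.

90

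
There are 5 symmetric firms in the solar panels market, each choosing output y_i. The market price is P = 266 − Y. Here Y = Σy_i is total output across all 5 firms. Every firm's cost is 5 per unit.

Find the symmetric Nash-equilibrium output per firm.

43.5

A representative firm's profit is π_i = y_i(266 − Y) − 5y_i, with Y = y_i + Σ_{j≠i} y_j.
First-order condition: 261 − 2y_i − Σ_{j≠i} y_j = 0.
With identical firms, set every y_j = y: then 261 − 2y − 4y = 0, i.e. y = 261/6 = 43.5.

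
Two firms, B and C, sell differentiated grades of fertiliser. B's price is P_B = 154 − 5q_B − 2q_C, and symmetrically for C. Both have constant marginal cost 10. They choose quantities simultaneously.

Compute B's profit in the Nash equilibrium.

720

Firm B's profit: π = q_B(154 − 5q_B − 2q_C) − 10q_B.
∂π/∂q_B = 144 − 10q_B − 2q_C = 0 ⇒ q_B = 14.4 − 0.2q_C.
The game is symmetric, so in equilibrium q_C = q_B: the reaction function gives 1.2q_B = 14.4, hence q_B = 12.
P_B = 154 − 5·12 − 2·12 = 70.
Profit = (70 − 10)·12 = 720.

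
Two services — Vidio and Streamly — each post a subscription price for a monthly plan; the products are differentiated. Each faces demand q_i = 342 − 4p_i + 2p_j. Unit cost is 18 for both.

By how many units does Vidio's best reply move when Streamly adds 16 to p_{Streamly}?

4

Vidio's profit: π = (p_{Vidio} − 18)(342 − 4p_{Vidio} + 2p_{Streamly}).
∂π/∂p_{Vidio} = 414 − 8p_{Vidio} + 2p_{Streamly} = 0 ⇒ p_{Vidio} = 51.75 + 0.25p_{Streamly}.
The reaction-function slope is 0.25, so a 16-unit rise in p_{Streamly} moves p_{Vidio} by 0.25 × 16 = 4. Vidio's best response rises — the actions are strategic complements.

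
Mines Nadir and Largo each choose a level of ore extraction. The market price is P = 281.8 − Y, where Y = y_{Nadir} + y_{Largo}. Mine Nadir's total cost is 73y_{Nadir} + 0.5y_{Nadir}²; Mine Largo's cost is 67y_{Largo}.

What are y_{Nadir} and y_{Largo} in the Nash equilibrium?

Mine Nadir's profit: π = y_{Nadir}(281.8 − (y_{Nadir} + y_{Largo})) − 73y_{Nadir} − 0.5y_{Nadir}².
∂π/∂y_{Nadir} = 208.8 − 3y_{Nadir} − y_{Largo} = 0, so y_{Nadir} = 69.6 − (1/3)y_{Largo}.
For Largo: ∂π/∂y_{Largo} = 214.8 − 2y_{Largo} − y_{Nadir} = 0 ⇒ y_{Largo} = 107.4 − 0.5y_{Nadir}.
Plugging y_{Largo} into Nadir's best response: y_{Nadir} = 69.6 − (1/3)(107.4 − 0.5y_{Nadir}) ⇒ (5/6)y_{Nadir} = 33.8, so y_{Nadir} = 40.56.
Then y_{Largo} = 107.4 − 0.5·40.56 = 87.12.

40.56, 87.12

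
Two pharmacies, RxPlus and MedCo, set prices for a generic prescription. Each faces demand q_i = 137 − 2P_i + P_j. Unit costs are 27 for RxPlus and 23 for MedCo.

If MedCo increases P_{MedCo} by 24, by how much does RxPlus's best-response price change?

RxPlus's profit: π = (P_{RxPlus} − 27)(137 − 2P_{RxPlus} + P_{MedCo}).
∂π/∂P_{RxPlus} = 191 − 4P_{RxPlus} + P_{MedCo} = 0 ⇒ P_{RxPlus} = 47.75 + 0.25P_{MedCo}.
The reaction-function slope is 0.25, so a 24-unit rise in P_{MedCo} moves P_{RxPlus} by 0.25 × 24 = 6. RxPlus's best response rises — the actions are strategic complements.

6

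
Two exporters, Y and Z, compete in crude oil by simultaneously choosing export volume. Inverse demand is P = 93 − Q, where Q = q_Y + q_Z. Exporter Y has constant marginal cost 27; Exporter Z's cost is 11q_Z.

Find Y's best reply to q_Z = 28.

Exporter Y's profit: π = q_Y(93 − (q_Y + q_Z)) − 27q_Y.
∂π/∂q_Y = 66 − 2q_Y − q_Z = 0, so q_Y = 33 − 0.5q_Z.
At q_Z = 28: q_Y = 33 − 0.5·28 = 19.

19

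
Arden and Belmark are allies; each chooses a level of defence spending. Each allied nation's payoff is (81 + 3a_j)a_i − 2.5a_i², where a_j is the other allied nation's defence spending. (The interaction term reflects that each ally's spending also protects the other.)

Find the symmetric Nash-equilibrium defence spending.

Arden's payoff is (81 + 3a_B)a_A − 2.5a_A².
∂π/∂a_A = 81 + 3a_B − 5a_A = 0, so a_A = 16.2 + 0.6a_B.
The game is symmetric, so in equilibrium a_B = a_A: the reaction function gives 0.4a_A = 16.2, hence a_A = 40.5.

40.5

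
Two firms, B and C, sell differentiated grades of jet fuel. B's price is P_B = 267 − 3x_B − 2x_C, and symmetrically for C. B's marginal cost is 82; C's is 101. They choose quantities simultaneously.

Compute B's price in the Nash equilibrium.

Firm B's profit: π = x_B(267 − 3x_B − 2x_C) − 82x_B.
∂π/∂x_B = 185 − 6x_B − 2x_C = 0 ⇒ x_B = 185/6 − (1/3)x_C.
Similarly x_C = 83/3 − (1/3)x_B.
Substituting the second reaction function into the first: x_B = 185/6 − (1/3)(83/3 − (1/3)x_B), which gives (8/9)x_B = 389/18 ⇒ x_B = 24.3125.
Then x_C = 83/3 − (1/3)·24.3125 = 19.5625.
P_B = 267 − 3·24.3125 − 2·19.5625 = 154.9375.

154.9375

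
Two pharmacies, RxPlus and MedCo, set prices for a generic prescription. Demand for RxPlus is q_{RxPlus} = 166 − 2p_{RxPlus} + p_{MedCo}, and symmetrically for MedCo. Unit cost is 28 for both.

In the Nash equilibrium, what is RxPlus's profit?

4232

RxPlus's profit: π = (p_{RxPlus} − 28)(166 − 2p_{RxPlus} + p_{MedCo}).
∂π/∂p_{RxPlus} = 222 − 4p_{RxPlus} + p_{MedCo} = 0 ⇒ p_{RxPlus} = 55.5 + 0.25p_{MedCo}.
Setting p_{RxPlus} = p_{MedCo} in the reaction function: p_{RxPlus} = 55.5 + 0.25p_{RxPlus}, so p_{RxPlus} = 55.5 / 0.75 = 74.
q_{RxPlus} = 166 − 2·74 + 74 = 92.
Profit = (74 − 28)·92 = 4232.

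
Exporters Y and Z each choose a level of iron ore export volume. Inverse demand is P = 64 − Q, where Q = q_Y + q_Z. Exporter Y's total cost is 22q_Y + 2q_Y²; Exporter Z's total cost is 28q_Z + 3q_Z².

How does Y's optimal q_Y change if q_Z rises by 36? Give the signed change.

-6

Exporter Y's profit: π = q_Y(64 − (q_Y + q_Z)) − 22q_Y − 2q_Y².
∂π/∂q_Y = 42 − 6q_Y − q_Z = 0, so q_Y = 7 − (1/6)q_Z.
The reaction-function slope is −1/6, so a 36-unit rise in q_Z moves q_Y by −1/6 × 36 = −6. Y's best response falls — the actions are strategic substitutes.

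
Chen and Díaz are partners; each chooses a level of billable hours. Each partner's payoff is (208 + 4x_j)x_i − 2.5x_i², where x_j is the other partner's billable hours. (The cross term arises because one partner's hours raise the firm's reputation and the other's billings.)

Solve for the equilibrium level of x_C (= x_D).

Chen's payoff is (208 + 4x_D)x_C − 2.5x_C².
∂π/∂x_C = 208 + 4x_D − 5x_C = 0, so x_C = 41.6 + 0.8x_D.
By symmetry x_D = x_C; substituting into the reaction function, 0.2x_C = 41.6 and x_C = 208.

208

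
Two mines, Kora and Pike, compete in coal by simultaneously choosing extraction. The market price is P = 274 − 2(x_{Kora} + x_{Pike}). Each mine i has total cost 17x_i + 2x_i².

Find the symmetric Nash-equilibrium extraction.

Mine Kora's profit: π = x_{Kora}(274 − 2(x_{Kora} + x_{Pike})) − 17x_{Kora} − 2x_{Kora}².
∂π/∂x_{Kora} = 257 − 8x_{Kora} − 2x_{Pike} = 0, so x_{Kora} = 32.125 − 0.25x_{Pike}.
The game is symmetric, so in equilibrium x_{Pike} = x_{Kora}: the reaction function gives 1.25x_{Kora} = 32.125, hence x_{Kora} = 25.7.

25.7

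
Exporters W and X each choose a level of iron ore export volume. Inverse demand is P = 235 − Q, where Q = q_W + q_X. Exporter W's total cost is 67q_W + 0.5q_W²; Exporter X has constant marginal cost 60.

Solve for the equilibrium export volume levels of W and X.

32.2, 71.4

Exporter W's profit: π = q_W(235 − (q_W + q_X)) − 67q_W − 0.5q_W².
∂π/∂q_W = 168 − 3q_W − q_X = 0, so q_W = 56 − (1/3)q_X.
For X: ∂π/∂q_X = 175 − 2q_X − q_W = 0 ⇒ q_X = 87.5 − 0.5q_W.
Substituting the second reaction function into the first: q_W = 56 − (1/3)(87.5 − 0.5q_W), which gives (5/6)q_W = 161/6 ⇒ q_W = 32.2.
Then q_X = 87.5 − 0.5·32.2 = 71.4.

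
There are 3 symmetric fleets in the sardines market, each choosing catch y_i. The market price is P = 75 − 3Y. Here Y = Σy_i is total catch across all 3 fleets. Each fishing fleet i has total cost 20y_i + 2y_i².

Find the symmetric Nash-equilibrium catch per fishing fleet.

A representative fishing fleet's profit is π_i = y_i(75 − 3Y) − 20y_i − 2y_i², with Y = y_i + Σ_{j≠i} y_j.
First-order condition: 55 − 10y_i − 3Σ_{j≠i} y_j = 0.
In a symmetric equilibrium every fishing fleet chooses the same y, so Σ_{j≠i} y_j = 2y. The condition becomes 55 − 16y = 0, giving y = 55/16 = 3.4375.

3.4375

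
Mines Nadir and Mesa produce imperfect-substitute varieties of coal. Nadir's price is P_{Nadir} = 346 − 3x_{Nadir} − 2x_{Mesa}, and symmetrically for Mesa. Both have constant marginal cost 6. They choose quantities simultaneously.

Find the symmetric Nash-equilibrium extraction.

42.5

Mine Nadir's profit: π = x_{Nadir}(346 − 3x_{Nadir} − 2x_{Mesa}) − 6x_{Nadir}.
∂π/∂x_{Nadir} = 340 − 6x_{Nadir} − 2x_{Mesa} = 0 ⇒ x_{Nadir} = 170/3 − (1/3)x_{Mesa}.
Setting x_{Nadir} = x_{Mesa} in the reaction function: x_{Nadir} = 170/3 − (1/3)x_{Nadir}, so x_{Nadir} = (170/3) / (4/3) = 42.5.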